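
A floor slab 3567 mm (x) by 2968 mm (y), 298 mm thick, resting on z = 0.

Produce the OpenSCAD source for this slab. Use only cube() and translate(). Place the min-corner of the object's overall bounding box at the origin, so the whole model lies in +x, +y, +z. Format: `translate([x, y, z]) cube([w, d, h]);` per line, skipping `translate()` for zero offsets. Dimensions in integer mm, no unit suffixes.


cube([3567, 2968, 298]);


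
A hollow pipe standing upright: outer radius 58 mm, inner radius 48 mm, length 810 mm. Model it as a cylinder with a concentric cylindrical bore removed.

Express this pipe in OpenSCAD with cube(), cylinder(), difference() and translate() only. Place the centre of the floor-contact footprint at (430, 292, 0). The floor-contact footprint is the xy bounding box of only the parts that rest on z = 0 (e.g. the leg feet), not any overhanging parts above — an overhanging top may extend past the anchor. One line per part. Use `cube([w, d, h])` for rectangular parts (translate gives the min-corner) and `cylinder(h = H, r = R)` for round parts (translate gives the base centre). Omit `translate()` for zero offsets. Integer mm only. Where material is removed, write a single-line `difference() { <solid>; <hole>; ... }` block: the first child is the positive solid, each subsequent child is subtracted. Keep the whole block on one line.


difference() { translate([430, 292, 0]) cylinder(h = 810, r = 58); translate([430, 292, 0]) cylinder(h = 810, r = 48); }


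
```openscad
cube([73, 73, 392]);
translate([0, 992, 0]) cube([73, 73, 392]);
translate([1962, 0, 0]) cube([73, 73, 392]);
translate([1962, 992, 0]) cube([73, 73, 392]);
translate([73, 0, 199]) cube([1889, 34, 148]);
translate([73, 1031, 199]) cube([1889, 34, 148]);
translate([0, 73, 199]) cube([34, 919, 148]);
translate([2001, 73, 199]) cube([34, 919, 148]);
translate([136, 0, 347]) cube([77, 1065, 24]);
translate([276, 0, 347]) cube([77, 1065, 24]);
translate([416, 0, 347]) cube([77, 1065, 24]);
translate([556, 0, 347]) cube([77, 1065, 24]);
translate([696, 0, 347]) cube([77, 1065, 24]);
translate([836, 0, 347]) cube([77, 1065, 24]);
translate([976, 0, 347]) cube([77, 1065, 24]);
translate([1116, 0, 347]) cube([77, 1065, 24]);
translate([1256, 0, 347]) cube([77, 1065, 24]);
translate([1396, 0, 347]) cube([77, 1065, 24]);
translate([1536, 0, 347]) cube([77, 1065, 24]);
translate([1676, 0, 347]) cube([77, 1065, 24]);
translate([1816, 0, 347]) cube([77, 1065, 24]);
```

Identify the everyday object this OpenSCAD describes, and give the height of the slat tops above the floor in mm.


A bed frame. The slat-top height is 371 mm.

Four posts, four rails, and a row of slats — a bed frame. Slats sit on the rails at z = 199 + 148 = 347; with slat thickness 24, the top is 371 mm.


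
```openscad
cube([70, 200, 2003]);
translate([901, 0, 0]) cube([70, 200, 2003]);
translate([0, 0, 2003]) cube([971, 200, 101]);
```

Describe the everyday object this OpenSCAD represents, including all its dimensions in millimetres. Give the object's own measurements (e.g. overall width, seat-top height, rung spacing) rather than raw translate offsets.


A door frame. The clear opening is 831 mm wide and 2003 mm high. Two 70 mm wide jambs, 200 mm deep, stand either side of the opening from the floor to the top of the opening. A 101 mm thick head sits across the top of both jambs, spanning the full outside width of the frame.


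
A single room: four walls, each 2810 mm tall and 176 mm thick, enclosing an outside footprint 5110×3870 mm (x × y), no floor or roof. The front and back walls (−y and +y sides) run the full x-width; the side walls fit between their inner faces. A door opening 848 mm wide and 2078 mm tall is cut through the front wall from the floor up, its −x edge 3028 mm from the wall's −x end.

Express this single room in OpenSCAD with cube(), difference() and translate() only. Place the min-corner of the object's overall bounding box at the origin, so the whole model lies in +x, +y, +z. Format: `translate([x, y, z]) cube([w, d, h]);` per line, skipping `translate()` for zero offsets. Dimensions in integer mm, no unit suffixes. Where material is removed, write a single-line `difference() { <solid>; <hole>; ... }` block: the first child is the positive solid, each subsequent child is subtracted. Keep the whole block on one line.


difference() { cube([5110, 176, 2810]); translate([3028, 0, 0]) cube([848, 176, 2078]); }
translate([0, 3694, 0]) cube([5110, 176, 2810]);
translate([0, 176, 0]) cube([176, 3518, 2810]);
translate([4934, 176, 0]) cube([176, 3518, 2810]);


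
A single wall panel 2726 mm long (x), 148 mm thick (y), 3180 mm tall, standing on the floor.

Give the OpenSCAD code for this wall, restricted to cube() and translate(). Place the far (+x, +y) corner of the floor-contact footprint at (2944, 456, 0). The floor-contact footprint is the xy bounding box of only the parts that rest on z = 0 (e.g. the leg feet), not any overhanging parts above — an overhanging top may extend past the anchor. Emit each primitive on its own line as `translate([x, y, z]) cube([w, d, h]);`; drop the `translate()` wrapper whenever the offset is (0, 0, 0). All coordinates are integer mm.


translate([218, 308, 0]) cube([2726, 148, 3180]);


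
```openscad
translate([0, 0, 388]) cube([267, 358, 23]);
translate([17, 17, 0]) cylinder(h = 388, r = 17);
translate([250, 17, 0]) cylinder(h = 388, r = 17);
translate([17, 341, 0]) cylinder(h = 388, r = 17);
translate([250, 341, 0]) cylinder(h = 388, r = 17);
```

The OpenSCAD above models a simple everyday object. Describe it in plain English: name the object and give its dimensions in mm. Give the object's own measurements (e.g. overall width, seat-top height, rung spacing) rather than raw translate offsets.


A four-legged stool. The seat is a 267×358×23 mm slab whose top surface is at z = 411 mm; four round legs, each 34 mm in diameter, run from the floor (z = 0) to the underside of the seat, each leg's axis is inset half a diameter from the nearest pair of seat edges (so the leg's bounding box is flush with the corner).


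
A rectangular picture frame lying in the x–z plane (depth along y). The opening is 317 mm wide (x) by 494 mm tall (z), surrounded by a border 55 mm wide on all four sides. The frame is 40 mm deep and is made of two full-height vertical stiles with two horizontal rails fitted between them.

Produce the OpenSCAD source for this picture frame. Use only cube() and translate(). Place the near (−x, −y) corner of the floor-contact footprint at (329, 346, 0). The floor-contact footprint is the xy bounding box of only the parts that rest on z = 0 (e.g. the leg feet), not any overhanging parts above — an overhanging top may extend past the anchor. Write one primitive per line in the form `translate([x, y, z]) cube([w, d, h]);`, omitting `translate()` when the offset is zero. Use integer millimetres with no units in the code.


translate([329, 346, 0]) cube([55, 40, 604]);
translate([701, 346, 0]) cube([55, 40, 604]);
translate([384, 346, 0]) cube([317, 40, 55]);
translate([384, 346, 549]) cube([317, 40, 55]);


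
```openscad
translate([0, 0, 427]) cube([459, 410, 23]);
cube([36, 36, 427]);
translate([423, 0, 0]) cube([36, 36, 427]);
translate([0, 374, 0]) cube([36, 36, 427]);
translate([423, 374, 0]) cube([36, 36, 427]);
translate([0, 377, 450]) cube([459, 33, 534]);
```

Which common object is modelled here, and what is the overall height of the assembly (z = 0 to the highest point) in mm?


A chair. The overall height is 984 mm.

A slab on four corner posts with a tall panel at the back — a chair. The seat slab sits at z = 427 with thickness 23, and the 534 mm backrest starts at the seat top, so the overall height is 427 + 23 + 534 = 984 mm.


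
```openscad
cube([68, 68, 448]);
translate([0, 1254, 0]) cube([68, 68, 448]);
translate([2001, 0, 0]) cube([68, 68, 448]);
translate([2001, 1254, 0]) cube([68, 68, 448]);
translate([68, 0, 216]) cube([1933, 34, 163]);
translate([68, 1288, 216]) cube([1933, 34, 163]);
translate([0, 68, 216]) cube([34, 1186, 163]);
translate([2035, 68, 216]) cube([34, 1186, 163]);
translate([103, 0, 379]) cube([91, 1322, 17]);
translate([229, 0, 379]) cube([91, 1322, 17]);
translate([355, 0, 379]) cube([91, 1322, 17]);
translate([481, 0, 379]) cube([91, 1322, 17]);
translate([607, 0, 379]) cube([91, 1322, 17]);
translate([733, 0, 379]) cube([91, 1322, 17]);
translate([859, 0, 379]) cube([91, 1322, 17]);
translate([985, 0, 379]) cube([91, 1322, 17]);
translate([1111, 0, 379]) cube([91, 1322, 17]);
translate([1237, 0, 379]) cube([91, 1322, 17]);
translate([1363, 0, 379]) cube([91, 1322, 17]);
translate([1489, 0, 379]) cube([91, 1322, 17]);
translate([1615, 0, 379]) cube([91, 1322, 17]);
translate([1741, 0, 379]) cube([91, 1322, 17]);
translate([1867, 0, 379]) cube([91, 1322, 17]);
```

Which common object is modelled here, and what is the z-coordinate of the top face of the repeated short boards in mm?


A bed frame. The slat-top height is 396 mm.

Four posts, four rails, and a row of slats — a bed frame. Slats sit on the rails at z = 216 + 163 = 379; with slat thickness 17, the top is 396 mm.


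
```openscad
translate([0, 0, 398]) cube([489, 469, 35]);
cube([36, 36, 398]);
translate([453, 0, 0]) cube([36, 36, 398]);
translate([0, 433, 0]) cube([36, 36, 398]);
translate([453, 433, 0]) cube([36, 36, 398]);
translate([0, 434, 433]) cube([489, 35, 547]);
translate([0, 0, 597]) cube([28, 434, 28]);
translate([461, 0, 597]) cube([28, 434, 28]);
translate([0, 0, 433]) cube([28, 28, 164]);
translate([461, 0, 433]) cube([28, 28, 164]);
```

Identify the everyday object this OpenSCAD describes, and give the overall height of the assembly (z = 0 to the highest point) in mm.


A chair. The overall height is 980 mm.

A slab on four corner posts with a tall panel at the back — a chair. The seat slab sits at z = 398 with thickness 35, and the 547 mm backrest starts at the seat top, so the overall height is 398 + 35 + 547 = 980 mm.


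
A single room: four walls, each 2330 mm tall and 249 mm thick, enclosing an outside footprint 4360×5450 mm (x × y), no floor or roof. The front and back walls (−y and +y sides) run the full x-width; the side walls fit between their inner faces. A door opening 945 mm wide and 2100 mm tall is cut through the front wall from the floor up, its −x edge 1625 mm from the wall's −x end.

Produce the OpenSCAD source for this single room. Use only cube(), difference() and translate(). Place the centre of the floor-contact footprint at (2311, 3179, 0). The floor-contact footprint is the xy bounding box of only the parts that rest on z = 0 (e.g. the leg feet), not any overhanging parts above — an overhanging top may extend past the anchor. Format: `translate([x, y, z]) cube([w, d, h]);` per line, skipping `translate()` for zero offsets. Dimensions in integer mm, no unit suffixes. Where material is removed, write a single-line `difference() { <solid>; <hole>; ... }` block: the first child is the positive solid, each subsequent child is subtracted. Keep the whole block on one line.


difference() { translate([131, 454, 0]) cube([4360, 249, 2330]); translate([1756, 454, 0]) cube([945, 249, 2100]); }
translate([131, 5655, 0]) cube([4360, 249, 2330]);
translate([131, 703, 0]) cube([249, 4952, 2330]);
translate([4242, 703, 0]) cube([249, 4952, 2330]);


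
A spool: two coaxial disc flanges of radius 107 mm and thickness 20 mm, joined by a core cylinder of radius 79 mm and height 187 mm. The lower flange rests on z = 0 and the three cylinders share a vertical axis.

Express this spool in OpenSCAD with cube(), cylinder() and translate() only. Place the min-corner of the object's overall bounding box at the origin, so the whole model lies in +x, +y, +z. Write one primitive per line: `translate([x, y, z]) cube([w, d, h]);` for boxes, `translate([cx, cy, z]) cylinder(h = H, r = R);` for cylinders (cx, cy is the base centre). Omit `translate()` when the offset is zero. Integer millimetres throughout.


translate([107, 107, 0]) cylinder(h = 20, r = 107);
translate([107, 107, 20]) cylinder(h = 187, r = 79);
translate([107, 107, 207]) cylinder(h = 20, r = 107);


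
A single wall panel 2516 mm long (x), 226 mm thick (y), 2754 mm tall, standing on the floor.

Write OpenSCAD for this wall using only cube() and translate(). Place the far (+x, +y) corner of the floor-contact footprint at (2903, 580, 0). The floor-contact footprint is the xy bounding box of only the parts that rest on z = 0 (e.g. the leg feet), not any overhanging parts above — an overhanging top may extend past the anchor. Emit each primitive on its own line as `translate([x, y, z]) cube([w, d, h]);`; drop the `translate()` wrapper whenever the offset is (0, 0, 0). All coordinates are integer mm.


translate([387, 354, 0]) cube([2516, 226, 2754]);


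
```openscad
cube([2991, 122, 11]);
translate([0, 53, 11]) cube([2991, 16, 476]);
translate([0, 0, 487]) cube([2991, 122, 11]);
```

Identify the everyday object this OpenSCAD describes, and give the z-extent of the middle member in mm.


An I-beam. The web height is 476 mm.

Two wide flanges with a thin centred web — an I-beam. Overall 498 mm minus two 11 mm flanges gives a web of 498 − 2·11 = 476 mm.


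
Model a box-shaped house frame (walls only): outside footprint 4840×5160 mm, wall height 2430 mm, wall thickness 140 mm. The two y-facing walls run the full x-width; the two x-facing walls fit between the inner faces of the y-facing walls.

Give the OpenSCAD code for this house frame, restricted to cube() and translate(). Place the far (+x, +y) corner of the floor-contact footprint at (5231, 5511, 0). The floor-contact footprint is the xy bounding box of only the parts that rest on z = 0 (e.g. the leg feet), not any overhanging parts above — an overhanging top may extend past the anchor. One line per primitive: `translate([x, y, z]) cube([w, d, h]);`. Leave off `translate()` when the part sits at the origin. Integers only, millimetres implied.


translate([391, 351, 0]) cube([4840, 140, 2430]);
translate([391, 5371, 0]) cube([4840, 140, 2430]);
translate([391, 491, 0]) cube([140, 4880, 2430]);
translate([5091, 491, 0]) cube([140, 4880, 2430]);


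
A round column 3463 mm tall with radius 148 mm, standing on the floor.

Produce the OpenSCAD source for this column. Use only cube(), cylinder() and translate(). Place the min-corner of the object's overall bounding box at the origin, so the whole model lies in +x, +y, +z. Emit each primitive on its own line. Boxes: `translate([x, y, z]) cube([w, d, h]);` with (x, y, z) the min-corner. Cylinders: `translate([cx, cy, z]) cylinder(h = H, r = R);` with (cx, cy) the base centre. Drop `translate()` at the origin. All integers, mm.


translate([148, 148, 0]) cylinder(h = 3463, r = 148);


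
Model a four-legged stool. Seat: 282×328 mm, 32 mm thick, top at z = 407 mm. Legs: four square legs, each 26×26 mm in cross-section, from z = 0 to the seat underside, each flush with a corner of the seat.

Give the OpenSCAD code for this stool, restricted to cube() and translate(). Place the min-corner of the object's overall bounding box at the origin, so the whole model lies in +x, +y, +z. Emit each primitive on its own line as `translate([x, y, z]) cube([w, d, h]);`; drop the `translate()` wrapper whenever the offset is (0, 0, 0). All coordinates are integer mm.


translate([0, 0, 375]) cube([282, 328, 32]);
cube([26, 26, 375]);
translate([256, 0, 0]) cube([26, 26, 375]);
translate([0, 302, 0]) cube([26, 26, 375]);
translate([256, 302, 0]) cube([26, 26, 375]);


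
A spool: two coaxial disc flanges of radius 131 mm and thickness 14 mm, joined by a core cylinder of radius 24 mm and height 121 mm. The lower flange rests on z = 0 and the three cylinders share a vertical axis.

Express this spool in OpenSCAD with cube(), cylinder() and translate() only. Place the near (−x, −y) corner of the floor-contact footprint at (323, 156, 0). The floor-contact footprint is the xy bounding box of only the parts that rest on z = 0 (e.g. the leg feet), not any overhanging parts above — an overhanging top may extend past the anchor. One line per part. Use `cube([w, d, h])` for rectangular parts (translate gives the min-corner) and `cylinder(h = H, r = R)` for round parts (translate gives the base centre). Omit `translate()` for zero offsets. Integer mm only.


translate([454, 287, 0]) cylinder(h = 14, r = 131);
translate([454, 287, 14]) cylinder(h = 121, r = 24);
translate([454, 287, 135]) cylinder(h = 14, r = 131);


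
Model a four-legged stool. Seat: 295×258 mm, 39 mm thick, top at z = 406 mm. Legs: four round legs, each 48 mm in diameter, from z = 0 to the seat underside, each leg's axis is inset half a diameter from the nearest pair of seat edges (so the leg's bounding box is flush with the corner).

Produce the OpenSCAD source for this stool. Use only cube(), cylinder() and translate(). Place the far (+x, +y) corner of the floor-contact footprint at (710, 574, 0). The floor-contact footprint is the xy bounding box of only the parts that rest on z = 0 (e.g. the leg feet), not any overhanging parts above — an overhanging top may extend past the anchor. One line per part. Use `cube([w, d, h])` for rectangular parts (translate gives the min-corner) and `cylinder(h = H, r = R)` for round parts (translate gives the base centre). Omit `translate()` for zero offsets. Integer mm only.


translate([415, 316, 367]) cube([295, 258, 39]);
translate([439, 340, 0]) cylinder(h = 367, r = 24);
translate([686, 340, 0]) cylinder(h = 367, r = 24);
translate([439, 550, 0]) cylinder(h = 367, r = 24);
translate([686, 550, 0]) cylinder(h = 367, r = 24);


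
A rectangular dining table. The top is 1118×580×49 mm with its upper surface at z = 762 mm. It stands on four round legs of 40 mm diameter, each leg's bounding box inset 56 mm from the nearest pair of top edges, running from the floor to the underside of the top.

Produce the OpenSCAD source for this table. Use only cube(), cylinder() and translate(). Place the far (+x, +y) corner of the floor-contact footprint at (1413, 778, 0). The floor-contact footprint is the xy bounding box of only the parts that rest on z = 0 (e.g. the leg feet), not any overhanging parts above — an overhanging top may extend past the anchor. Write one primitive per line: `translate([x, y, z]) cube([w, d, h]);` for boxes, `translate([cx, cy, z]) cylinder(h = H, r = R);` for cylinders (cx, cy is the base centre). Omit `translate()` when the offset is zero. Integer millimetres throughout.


// leg_h = 762 - 49 = 713
translate([351, 254, 713]) cube([1118, 580, 49]);
translate([427, 330, 0]) cylinder(h = 713, r = 20);
translate([1393, 330, 0]) cylinder(h = 713, r = 20);
translate([427, 758, 0]) cylinder(h = 713, r = 20);
translate([1393, 758, 0]) cylinder(h = 713, r = 20);


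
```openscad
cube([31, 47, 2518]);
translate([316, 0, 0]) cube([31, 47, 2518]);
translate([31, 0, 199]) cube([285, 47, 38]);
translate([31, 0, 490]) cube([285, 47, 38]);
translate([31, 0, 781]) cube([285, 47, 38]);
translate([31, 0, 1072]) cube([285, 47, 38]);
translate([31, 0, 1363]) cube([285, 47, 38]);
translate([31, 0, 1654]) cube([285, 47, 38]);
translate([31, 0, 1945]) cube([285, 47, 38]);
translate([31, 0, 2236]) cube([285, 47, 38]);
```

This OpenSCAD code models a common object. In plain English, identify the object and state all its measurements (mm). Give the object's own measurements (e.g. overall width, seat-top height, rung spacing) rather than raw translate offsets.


A straight ladder. Two 31×47 mm vertical rails, 2518 mm tall, stand 347 mm apart (outside-to-outside) with their front faces coplanar on the −y side. 8 rungs, each 47 mm deep and 38 mm tall, span between the inner faces of the rails, front faces flush with the rails. The lowest rung's underside is at z = 199 mm and rungs are spaced 291 mm apart (underside to underside).


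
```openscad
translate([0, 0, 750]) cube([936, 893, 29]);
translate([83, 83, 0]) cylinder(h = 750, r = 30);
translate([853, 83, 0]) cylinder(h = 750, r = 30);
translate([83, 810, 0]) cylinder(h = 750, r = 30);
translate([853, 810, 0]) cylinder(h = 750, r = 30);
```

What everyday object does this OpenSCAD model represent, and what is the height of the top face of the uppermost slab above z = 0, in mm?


A table. The table height is 779 mm.

A 936×893×29 slab sits at z = 750 on four Ø60 mm round legs — a table. The top surface is at 750 + 29 = 779 mm.


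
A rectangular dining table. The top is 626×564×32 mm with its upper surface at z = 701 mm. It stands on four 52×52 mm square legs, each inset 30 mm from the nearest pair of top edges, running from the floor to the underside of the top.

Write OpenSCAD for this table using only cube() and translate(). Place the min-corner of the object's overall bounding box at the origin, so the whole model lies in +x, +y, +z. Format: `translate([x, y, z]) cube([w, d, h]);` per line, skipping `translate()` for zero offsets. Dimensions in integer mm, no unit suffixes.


// leg_h = 701 - 32 = 669
translate([0, 0, 669]) cube([626, 564, 32]);
translate([30, 30, 0]) cube([52, 52, 669]);
translate([544, 30, 0]) cube([52, 52, 669]);
translate([30, 482, 0]) cube([52, 52, 669]);
translate([544, 482, 0]) cube([52, 52, 669]);


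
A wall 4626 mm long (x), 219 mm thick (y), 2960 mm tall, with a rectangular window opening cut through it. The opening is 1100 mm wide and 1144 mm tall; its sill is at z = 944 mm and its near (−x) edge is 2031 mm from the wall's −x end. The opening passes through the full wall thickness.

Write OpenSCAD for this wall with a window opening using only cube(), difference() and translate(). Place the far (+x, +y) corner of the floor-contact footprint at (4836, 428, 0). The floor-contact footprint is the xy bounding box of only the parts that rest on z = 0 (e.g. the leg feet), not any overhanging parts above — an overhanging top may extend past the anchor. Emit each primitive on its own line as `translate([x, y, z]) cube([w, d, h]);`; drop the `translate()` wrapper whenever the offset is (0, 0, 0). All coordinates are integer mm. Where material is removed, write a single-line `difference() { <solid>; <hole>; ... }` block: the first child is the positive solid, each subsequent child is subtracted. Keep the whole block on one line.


difference() { translate([210, 209, 0]) cube([4626, 219, 2960]); translate([2241, 209, 944]) cube([1100, 219, 1144]); }


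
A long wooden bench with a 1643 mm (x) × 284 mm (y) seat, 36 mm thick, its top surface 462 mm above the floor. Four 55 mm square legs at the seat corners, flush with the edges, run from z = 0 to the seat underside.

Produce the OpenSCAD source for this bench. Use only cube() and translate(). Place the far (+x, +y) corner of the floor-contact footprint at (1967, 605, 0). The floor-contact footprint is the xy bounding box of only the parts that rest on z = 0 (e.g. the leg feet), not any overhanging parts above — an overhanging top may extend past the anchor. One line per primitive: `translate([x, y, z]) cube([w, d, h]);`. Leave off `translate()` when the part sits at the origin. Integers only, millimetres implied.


translate([324, 321, 426]) cube([1643, 284, 36]);
translate([324, 321, 0]) cube([55, 55, 426]);
translate([324, 550, 0]) cube([55, 55, 426]);
translate([1912, 321, 0]) cube([55, 55, 426]);
translate([1912, 550, 0]) cube([55, 55, 426]);


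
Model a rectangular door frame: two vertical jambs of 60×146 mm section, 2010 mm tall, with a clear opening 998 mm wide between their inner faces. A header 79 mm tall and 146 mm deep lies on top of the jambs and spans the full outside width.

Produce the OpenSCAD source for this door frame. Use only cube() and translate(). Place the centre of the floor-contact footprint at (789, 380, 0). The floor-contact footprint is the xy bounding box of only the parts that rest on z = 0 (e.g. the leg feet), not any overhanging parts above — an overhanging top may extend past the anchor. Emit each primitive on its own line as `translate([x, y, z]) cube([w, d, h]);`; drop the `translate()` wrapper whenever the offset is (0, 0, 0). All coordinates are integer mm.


translate([230, 307, 0]) cube([60, 146, 2010]);
translate([1288, 307, 0]) cube([60, 146, 2010]);
translate([230, 307, 2010]) cube([1118, 146, 79]);


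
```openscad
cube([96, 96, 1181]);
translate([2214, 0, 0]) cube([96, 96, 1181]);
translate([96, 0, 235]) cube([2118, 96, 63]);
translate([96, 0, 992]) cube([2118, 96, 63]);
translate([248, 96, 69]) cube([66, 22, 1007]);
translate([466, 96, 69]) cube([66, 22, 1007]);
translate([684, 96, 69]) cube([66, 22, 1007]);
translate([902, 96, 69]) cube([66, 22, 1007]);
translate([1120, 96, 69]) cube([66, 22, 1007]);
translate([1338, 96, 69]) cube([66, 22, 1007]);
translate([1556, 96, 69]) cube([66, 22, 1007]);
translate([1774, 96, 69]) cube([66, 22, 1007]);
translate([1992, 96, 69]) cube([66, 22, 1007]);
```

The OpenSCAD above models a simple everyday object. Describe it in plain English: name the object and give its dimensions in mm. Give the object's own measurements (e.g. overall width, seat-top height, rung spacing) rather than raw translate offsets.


A fence section. Two 96×96 mm posts, 1181 mm tall, stand on the floor with a clear span of 2118 mm between their inner faces. Two horizontal rails of 96×63 mm section span the gap between the posts with their undersides at z = 235 mm and z = 992 mm, flush with the posts' −y face. 9 pickets, each 66 mm wide, 22 mm thick and 1007 mm tall, are fixed to the +y face of the rails with their bottoms at z = 69 mm, spaced across the span with a 152 mm gap after the −x post and between neighbouring pickets, with 156 mm left before the +x post.


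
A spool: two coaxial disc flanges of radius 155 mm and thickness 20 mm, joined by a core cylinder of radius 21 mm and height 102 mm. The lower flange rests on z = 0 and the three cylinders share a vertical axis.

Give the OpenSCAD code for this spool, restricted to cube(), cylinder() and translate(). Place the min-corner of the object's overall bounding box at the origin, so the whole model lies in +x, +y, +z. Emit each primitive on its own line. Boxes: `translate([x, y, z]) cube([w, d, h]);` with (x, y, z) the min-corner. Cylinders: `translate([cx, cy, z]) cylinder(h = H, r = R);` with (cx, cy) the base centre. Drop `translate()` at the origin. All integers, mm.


translate([155, 155, 0]) cylinder(h = 20, r = 155);
translate([155, 155, 20]) cylinder(h = 102, r = 21);
translate([155, 155, 122]) cylinder(h = 20, r = 155);


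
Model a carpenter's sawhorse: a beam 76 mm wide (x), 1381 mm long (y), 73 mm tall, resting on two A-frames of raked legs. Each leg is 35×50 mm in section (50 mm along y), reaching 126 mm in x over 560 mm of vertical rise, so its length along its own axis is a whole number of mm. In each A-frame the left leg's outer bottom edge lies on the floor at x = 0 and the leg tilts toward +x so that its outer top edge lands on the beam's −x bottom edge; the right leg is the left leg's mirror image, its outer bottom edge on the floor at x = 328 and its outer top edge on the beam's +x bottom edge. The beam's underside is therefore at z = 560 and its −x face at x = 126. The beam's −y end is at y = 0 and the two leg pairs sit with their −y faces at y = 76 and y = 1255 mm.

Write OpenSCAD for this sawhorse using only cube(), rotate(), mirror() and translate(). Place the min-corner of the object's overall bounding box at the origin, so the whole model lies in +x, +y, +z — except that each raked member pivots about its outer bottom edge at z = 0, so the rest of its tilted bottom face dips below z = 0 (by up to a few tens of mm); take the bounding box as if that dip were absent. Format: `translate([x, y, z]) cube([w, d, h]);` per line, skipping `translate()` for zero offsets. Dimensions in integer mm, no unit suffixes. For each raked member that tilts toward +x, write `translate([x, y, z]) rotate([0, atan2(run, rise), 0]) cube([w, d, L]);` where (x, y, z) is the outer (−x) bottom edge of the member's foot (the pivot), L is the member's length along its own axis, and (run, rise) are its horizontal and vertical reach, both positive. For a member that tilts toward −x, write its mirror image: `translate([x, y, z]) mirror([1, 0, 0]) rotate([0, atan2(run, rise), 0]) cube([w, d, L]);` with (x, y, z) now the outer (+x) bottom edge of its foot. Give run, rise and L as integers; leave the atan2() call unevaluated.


// leg length = √(126² + 560²) = 574
// right-leg outer foot x = 2·126 + 76 = 328
// beam min-corner = (126, 0, 560)
translate([126, 0, 560]) cube([76, 1381, 73]);
translate([0, 76, 0]) rotate([0, atan2(126, 560), 0]) cube([35, 50, 574]);
translate([328, 76, 0]) mirror([1, 0, 0]) rotate([0, atan2(126, 560), 0]) cube([35, 50, 574]);
translate([0, 1255, 0]) rotate([0, atan2(126, 560), 0]) cube([35, 50, 574]);
translate([328, 1255, 0]) mirror([1, 0, 0]) rotate([0, atan2(126, 560), 0]) cube([35, 50, 574]);


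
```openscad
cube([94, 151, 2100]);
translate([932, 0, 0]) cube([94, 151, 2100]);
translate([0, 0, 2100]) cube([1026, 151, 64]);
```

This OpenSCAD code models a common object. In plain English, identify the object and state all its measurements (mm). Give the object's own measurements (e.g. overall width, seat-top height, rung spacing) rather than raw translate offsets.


A door frame. The clear opening is 838 mm wide and 2100 mm high. Two 94 mm wide jambs, 151 mm deep, stand either side of the opening from the floor to the top of the opening. A 64 mm thick head sits across the top of both jambs, spanning the full outside width of the frame.


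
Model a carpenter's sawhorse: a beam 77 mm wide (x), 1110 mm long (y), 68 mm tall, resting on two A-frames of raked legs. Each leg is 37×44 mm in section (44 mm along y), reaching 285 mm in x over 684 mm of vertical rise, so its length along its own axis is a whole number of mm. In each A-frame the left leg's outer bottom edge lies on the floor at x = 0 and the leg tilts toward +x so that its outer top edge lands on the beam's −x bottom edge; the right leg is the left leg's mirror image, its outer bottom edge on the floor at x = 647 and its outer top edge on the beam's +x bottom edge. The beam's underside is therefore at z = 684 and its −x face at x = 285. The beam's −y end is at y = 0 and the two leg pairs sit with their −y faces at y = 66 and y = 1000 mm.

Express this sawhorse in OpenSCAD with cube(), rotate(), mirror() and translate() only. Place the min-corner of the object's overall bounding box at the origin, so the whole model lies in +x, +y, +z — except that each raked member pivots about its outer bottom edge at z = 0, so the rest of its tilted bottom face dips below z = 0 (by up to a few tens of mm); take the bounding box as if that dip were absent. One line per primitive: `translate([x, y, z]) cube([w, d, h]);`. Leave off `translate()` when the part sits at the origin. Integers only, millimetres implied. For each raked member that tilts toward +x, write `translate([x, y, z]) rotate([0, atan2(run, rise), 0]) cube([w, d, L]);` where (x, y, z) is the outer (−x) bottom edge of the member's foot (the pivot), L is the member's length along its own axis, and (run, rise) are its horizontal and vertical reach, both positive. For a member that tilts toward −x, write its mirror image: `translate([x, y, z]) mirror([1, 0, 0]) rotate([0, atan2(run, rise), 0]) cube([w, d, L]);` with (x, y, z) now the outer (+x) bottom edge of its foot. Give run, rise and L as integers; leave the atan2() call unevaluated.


translate([285, 0, 684]) cube([77, 1110, 68]);
translate([0, 66, 0]) rotate([0, atan2(285, 684), 0]) cube([37, 44, 741]);
translate([647, 66, 0]) mirror([1, 0, 0]) rotate([0, atan2(285, 684), 0]) cube([37, 44, 741]);
translate([0, 1000, 0]) rotate([0, atan2(285, 684), 0]) cube([37, 44, 741]);
translate([647, 1000, 0]) mirror([1, 0, 0]) rotate([0, atan2(285, 684), 0]) cube([37, 44, 741]);


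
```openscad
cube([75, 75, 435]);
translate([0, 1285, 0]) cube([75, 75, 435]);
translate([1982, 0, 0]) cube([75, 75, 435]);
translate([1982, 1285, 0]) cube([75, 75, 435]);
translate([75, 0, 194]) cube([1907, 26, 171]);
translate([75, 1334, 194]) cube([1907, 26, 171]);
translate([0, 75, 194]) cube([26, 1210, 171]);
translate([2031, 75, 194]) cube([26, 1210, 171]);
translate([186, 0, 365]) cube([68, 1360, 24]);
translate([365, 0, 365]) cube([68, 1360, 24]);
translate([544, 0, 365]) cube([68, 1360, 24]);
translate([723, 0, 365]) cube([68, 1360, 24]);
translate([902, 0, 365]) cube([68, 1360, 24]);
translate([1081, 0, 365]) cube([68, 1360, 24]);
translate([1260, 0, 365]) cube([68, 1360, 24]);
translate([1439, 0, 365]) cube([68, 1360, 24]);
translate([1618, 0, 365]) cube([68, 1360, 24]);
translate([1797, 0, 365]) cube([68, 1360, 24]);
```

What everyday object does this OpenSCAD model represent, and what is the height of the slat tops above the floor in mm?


A bed frame. The slat-top height is 389 mm.

Four posts, four rails, and a row of slats — a bed frame. Slats sit on the rails at z = 194 + 171 = 365; with slat thickness 24, the top is 389 mm.


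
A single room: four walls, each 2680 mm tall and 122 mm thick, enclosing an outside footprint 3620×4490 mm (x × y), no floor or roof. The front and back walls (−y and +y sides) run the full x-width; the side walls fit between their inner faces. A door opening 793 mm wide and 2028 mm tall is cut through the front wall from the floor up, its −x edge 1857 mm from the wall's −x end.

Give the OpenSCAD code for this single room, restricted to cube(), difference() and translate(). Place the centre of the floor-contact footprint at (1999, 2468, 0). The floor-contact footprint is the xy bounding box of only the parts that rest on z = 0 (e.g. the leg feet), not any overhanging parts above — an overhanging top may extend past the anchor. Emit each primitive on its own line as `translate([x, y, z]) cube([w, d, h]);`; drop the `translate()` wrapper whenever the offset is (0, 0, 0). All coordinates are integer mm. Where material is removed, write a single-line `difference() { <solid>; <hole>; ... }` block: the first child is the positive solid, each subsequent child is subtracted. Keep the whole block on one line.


difference() { translate([189, 223, 0]) cube([3620, 122, 2680]); translate([2046, 223, 0]) cube([793, 122, 2028]); }
translate([189, 4591, 0]) cube([3620, 122, 2680]);
translate([189, 345, 0]) cube([122, 4246, 2680]);
translate([3687, 345, 0]) cube([122, 4246, 2680]);


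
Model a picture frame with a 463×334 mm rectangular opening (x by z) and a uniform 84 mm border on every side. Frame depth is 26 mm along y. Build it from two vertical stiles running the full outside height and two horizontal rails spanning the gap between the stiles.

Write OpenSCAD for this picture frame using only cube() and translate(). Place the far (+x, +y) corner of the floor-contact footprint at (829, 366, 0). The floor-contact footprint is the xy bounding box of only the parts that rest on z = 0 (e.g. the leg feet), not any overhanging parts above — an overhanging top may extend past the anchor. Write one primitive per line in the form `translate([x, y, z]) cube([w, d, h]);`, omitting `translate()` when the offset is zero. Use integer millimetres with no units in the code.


translate([198, 340, 0]) cube([84, 26, 502]);
translate([745, 340, 0]) cube([84, 26, 502]);
translate([282, 340, 0]) cube([463, 26, 84]);
translate([282, 340, 418]) cube([463, 26, 84]);


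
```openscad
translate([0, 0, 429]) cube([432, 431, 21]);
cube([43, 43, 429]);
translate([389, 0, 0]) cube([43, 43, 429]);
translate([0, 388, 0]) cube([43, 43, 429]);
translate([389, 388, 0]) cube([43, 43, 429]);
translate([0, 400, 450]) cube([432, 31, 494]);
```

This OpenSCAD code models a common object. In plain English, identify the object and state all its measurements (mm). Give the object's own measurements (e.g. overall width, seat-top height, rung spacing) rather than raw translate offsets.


A chair. The seat is a 432×431×21 mm slab with its top at z = 450 mm, on four 43×43 mm corner legs (flush with the seat edges, standing on z = 0). A flat backrest 31 mm thick, 494 mm tall, spans the full seat width and rises from the seat top along its +y edge, rear face flush with the rear of the seat.


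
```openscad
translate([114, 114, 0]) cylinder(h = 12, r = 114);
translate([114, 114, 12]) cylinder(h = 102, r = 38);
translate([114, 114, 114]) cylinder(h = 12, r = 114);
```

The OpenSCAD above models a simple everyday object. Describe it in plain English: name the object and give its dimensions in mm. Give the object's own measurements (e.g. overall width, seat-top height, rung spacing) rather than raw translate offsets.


A spool: two coaxial disc flanges of radius 114 mm and thickness 12 mm, joined by a core cylinder of radius 38 mm and height 102 mm. The lower flange rests on z = 0 and the three cylinders share a vertical axis.


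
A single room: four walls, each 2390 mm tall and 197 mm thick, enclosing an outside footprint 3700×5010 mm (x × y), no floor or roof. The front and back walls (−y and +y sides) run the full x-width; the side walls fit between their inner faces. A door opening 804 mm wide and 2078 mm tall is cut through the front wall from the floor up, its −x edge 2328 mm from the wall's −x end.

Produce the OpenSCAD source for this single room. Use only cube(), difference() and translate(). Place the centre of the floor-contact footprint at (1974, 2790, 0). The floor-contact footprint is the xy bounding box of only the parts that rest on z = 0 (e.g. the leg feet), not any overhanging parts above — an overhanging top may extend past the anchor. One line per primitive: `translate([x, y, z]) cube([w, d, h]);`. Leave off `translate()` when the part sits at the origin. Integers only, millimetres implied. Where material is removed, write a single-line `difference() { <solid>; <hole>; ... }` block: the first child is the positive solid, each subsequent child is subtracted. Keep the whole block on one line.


difference() { translate([124, 285, 0]) cube([3700, 197, 2390]); translate([2452, 285, 0]) cube([804, 197, 2078]); }
translate([124, 5098, 0]) cube([3700, 197, 2390]);
translate([124, 482, 0]) cube([197, 4616, 2390]);
translate([3627, 482, 0]) cube([197, 4616, 2390]);


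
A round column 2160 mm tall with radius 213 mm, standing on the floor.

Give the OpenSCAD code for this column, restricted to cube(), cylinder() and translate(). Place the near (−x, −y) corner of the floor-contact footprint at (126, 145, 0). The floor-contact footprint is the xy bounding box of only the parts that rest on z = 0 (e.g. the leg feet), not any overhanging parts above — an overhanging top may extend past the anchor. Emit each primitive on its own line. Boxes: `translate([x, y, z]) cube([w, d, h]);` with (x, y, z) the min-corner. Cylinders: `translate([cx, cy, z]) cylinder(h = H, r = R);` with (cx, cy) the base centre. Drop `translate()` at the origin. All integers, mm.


translate([339, 358, 0]) cylinder(h = 2160, r = 213);


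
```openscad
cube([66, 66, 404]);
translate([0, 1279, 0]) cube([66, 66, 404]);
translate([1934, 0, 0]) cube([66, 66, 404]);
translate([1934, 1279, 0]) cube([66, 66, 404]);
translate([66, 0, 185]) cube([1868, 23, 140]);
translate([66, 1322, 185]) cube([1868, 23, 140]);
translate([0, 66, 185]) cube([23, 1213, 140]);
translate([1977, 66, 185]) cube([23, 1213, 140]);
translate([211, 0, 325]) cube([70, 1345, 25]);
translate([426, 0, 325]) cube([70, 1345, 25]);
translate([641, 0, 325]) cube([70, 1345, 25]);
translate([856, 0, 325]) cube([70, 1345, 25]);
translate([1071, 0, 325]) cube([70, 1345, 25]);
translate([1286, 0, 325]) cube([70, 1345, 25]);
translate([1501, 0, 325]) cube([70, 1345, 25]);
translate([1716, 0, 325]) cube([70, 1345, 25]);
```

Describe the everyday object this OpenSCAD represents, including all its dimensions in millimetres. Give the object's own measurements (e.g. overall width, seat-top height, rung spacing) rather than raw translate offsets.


A bed frame 2000 mm long (x) by 1345 mm wide (y). Four 66×66 mm corner posts, 404 mm tall, at the corners of the footprint. Four rails of 23 mm thickness and 140 mm height run between adjacent posts with their undersides at z = 185 mm, their outer faces flush with the outside of the frame (the two x-running rails run between the posts' inner faces; the two y-running rails run between the posts' inner faces). 8 slats, each 70 mm wide (x) and 25 mm thick, lie across the top of the two x-running rails, running the full 1345 mm width of the frame in y; along x they sit between the end posts with a 145 mm gap after the −x posts and between neighbouring slats, leaving 148 mm before the +x posts.
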